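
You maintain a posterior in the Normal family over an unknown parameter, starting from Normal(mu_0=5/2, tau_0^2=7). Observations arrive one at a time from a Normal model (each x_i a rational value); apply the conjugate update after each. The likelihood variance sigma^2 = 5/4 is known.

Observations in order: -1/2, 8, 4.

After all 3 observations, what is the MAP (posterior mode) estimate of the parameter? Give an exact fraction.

obs 1: x=-1/2 → posterior Normal(-1/22, 35/33)
obs 2: x=8 → posterior Normal(445/122, 35/61)
obs 3: x=4 → posterior Normal(669/178, 35/89)

669/178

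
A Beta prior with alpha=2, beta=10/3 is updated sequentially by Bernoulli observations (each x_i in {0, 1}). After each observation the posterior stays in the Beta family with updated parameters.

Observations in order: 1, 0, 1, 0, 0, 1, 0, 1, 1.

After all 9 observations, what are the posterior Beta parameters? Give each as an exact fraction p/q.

obs 1: x=1 → posterior Beta(3, 10/3)
obs 2: x=0 → posterior Beta(3, 13/3)
obs 3: x=1 → posterior Beta(4, 13/3)
obs 4: x=0 → posterior Beta(4, 16/3)
obs 5: x=0 → posterior Beta(4, 19/3)
obs 6: x=1 → posterior Beta(5, 19/3)
obs 7: x=0 → posterior Beta(5, 22/3)
obs 8: x=1 → posterior Beta(6, 22/3)
obs 9: x=1 → posterior Beta(7, 22/3)

alpha=7, beta=22/3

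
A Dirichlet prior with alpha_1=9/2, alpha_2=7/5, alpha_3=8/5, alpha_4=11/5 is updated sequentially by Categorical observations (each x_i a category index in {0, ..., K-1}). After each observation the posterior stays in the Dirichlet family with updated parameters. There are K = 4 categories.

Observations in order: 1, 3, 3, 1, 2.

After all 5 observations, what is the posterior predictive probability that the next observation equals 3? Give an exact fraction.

2/7

obs 1: x=1 → posterior Dirichlet(9/2, 12/5, 8/5, 11/5)
obs 2: x=3 → posterior Dirichlet(9/2, 12/5, 8/5, 16/5)
obs 3: x=3 → posterior Dirichlet(9/2, 12/5, 8/5, 21/5)
obs 4: x=1 → posterior Dirichlet(9/2, 17/5, 8/5, 21/5)
obs 5: x=2 → posterior Dirichlet(9/2, 17/5, 13/5, 21/5)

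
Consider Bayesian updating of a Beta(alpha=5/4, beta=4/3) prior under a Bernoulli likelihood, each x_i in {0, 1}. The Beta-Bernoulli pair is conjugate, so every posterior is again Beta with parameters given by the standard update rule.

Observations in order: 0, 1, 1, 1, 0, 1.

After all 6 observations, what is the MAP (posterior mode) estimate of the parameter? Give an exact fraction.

obs 1: x=0 → posterior Beta(5/4, 7/3)
obs 2: x=1 → posterior Beta(9/4, 7/3)
obs 3: x=1 → posterior Beta(13/4, 7/3)
obs 4: x=1 → posterior Beta(17/4, 7/3)
obs 5: x=0 → posterior Beta(17/4, 10/3)
obs 6: x=1 → posterior Beta(21/4, 10/3)

51/79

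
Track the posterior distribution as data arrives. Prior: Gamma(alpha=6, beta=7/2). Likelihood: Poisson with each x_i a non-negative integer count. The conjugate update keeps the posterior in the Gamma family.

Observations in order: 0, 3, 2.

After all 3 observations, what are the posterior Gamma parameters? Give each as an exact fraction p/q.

obs 1: x=0 → posterior Gamma(6, 9/2)
obs 2: x=3 → posterior Gamma(9, 11/2)
obs 3: x=2 → posterior Gamma(11, 13/2)

alpha=11, beta=13/2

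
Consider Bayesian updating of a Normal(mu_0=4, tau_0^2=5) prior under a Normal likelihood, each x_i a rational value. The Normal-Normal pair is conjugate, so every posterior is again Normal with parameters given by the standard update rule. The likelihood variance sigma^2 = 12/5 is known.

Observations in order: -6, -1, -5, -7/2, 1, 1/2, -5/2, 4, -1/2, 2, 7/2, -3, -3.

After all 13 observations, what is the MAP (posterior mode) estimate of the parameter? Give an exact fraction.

-579/674

obs 1: x=-6 → posterior Normal(-102/37, 60/37)
obs 2: x=-1 → posterior Normal(-127/62, 30/31)
obs 3: x=-5 → posterior Normal(-84/29, 20/29)
obs 4: x=-7/2 → posterior Normal(-97/32, 15/28)
obs 5: x=1 → posterior Normal(-629/274, 60/137)
obs 6: x=1/2 → posterior Normal(-151/81, 10/27)
obs 7: x=-5/2 → posterior Normal(-729/374, 60/187)
obs 8: x=4 → posterior Normal(-529/424, 15/53)
obs 9: x=-1/2 → posterior Normal(-277/237, 20/79)
obs 10: x=2 → posterior Normal(-227/262, 30/131)
obs 11: x=7/2 → posterior Normal(-279/574, 60/287)
obs 12: x=-3 → posterior Normal(-11/16, 5/26)
obs 13: x=-3 → posterior Normal(-579/674, 60/337)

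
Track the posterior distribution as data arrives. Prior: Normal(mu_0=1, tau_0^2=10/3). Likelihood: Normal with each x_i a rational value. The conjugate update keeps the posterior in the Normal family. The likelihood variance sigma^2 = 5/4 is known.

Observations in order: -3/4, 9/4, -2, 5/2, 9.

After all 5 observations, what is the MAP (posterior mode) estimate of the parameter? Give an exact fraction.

obs 1: x=-3/4 → posterior Normal(-3/11, 10/11)
obs 2: x=9/4 → posterior Normal(15/19, 10/19)
obs 3: x=-2 → posterior Normal(-1/27, 10/27)
obs 4: x=5/2 → posterior Normal(19/35, 2/7)
obs 5: x=9 → posterior Normal(91/43, 10/43)

91/43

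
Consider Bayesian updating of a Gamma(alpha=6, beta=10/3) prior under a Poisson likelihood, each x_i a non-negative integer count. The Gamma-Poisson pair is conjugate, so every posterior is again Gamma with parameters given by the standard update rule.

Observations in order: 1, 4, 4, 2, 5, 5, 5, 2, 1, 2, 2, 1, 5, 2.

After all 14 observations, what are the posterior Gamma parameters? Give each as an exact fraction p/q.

alpha=47, beta=52/3

obs 1: x=1 → posterior Gamma(7, 13/3)
obs 2: x=4 → posterior Gamma(11, 16/3)
obs 3: x=4 → posterior Gamma(15, 19/3)
obs 4: x=2 → posterior Gamma(17, 22/3)
obs 5: x=5 → posterior Gamma(22, 25/3)
obs 6: x=5 → posterior Gamma(27, 28/3)
obs 7: x=5 → posterior Gamma(32, 31/3)
obs 8: x=2 → posterior Gamma(34, 34/3)
obs 9: x=1 → posterior Gamma(35, 37/3)
obs 10: x=2 → posterior Gamma(37, 40/3)
obs 11: x=2 → posterior Gamma(39, 43/3)
obs 12: x=1 → posterior Gamma(40, 46/3)
obs 13: x=5 → posterior Gamma(45, 49/3)
obs 14: x=2 → posterior Gamma(47, 52/3)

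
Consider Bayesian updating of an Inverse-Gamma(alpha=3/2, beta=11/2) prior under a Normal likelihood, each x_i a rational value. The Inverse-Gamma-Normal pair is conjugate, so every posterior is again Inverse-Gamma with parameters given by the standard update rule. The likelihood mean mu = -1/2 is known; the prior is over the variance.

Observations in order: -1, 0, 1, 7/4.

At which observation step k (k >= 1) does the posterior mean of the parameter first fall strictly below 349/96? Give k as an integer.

k = 3

obs 1: x=-1 → posterior Inverse-Gamma(2, 45/8)
obs 2: x=0 → posterior Inverse-Gamma(5/2, 23/4)
obs 3: x=1 → posterior Inverse-Gamma(3, 55/8)
obs 4: x=7/4 → posterior Inverse-Gamma(7/2, 301/32)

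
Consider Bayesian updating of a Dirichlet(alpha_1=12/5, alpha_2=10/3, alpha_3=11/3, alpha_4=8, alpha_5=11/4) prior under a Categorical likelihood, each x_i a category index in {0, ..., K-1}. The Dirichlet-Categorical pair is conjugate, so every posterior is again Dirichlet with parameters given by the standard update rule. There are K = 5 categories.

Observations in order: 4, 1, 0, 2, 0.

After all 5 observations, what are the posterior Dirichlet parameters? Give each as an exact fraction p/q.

obs 1: x=4 → posterior Dirichlet(12/5, 10/3, 11/3, 8, 15/4)
obs 2: x=1 → posterior Dirichlet(12/5, 13/3, 11/3, 8, 15/4)
obs 3: x=0 → posterior Dirichlet(17/5, 13/3, 11/3, 8, 15/4)
obs 4: x=2 → posterior Dirichlet(17/5, 13/3, 14/3, 8, 15/4)
obs 5: x=0 → posterior Dirichlet(22/5, 13/3, 14/3, 8, 15/4)

alpha_1=22/5, alpha_2=13/3, alpha_3=14/3, alpha_4=8, alpha_5=15/4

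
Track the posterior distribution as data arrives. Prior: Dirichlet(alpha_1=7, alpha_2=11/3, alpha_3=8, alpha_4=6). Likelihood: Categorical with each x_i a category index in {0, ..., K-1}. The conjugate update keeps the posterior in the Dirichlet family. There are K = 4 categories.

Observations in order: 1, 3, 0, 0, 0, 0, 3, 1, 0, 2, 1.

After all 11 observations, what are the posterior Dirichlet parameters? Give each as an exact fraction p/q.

alpha_1=12, alpha_2=20/3, alpha_3=9, alpha_4=8

obs 1: x=1 → posterior Dirichlet(7, 14/3, 8, 6)
obs 2: x=3 → posterior Dirichlet(7, 14/3, 8, 7)
obs 3: x=0 → posterior Dirichlet(8, 14/3, 8, 7)
obs 4: x=0 → posterior Dirichlet(9, 14/3, 8, 7)
obs 5: x=0 → posterior Dirichlet(10, 14/3, 8, 7)
obs 6: x=0 → posterior Dirichlet(11, 14/3, 8, 7)
obs 7: x=3 → posterior Dirichlet(11, 14/3, 8, 8)
obs 8: x=1 → posterior Dirichlet(11, 17/3, 8, 8)
obs 9: x=0 → posterior Dirichlet(12, 17/3, 8, 8)
obs 10: x=2 → posterior Dirichlet(12, 17/3, 9, 8)
obs 11: x=1 → posterior Dirichlet(12, 20/3, 9, 8)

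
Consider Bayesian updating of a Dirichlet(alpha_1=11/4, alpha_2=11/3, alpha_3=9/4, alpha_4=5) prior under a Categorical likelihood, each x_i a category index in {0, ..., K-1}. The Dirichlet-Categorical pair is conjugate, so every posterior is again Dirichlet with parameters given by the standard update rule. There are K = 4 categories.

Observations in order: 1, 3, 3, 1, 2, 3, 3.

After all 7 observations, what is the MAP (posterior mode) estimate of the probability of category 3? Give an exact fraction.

obs 1: x=1 → posterior Dirichlet(11/4, 14/3, 9/4, 5)
obs 2: x=3 → posterior Dirichlet(11/4, 14/3, 9/4, 6)
obs 3: x=3 → posterior Dirichlet(11/4, 14/3, 9/4, 7)
obs 4: x=1 → posterior Dirichlet(11/4, 17/3, 9/4, 7)
obs 5: x=2 → posterior Dirichlet(11/4, 17/3, 13/4, 7)
obs 6: x=3 → posterior Dirichlet(11/4, 17/3, 13/4, 8)
obs 7: x=3 → posterior Dirichlet(11/4, 17/3, 13/4, 9)

12/25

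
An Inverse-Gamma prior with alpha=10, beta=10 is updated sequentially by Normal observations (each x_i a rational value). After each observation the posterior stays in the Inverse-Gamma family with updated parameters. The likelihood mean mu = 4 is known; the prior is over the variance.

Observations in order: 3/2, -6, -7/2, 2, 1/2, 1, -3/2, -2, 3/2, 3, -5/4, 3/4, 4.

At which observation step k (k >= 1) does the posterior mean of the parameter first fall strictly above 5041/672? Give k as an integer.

obs 1: x=3/2 → posterior Inverse-Gamma(21/2, 105/8)
obs 2: x=-6 → posterior Inverse-Gamma(11, 505/8)
obs 3: x=-7/2 → posterior Inverse-Gamma(23/2, 365/4)
obs 4: x=2 → posterior Inverse-Gamma(12, 373/4)
obs 5: x=1/2 → posterior Inverse-Gamma(25/2, 795/8)
obs 6: x=1 → posterior Inverse-Gamma(13, 831/8)
obs 7: x=-3/2 → posterior Inverse-Gamma(27/2, 119)
obs 8: x=-2 → posterior Inverse-Gamma(14, 137)
obs 9: x=3/2 → posterior Inverse-Gamma(29/2, 1121/8)
obs 10: x=3 → posterior Inverse-Gamma(15, 1125/8)
obs 11: x=-5/4 → posterior Inverse-Gamma(31/2, 4941/32)
obs 12: x=3/4 → posterior Inverse-Gamma(16, 2555/16)
obs 13: x=4 → posterior Inverse-Gamma(33/2, 2555/16)

k = 3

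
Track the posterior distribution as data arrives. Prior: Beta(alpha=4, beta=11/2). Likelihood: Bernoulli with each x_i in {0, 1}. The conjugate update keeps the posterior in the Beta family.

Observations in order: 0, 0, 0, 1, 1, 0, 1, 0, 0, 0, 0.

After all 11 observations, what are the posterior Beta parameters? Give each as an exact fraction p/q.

obs 1: x=0 → posterior Beta(4, 13/2)
obs 2: x=0 → posterior Beta(4, 15/2)
obs 3: x=0 → posterior Beta(4, 17/2)
obs 4: x=1 → posterior Beta(5, 17/2)
obs 5: x=1 → posterior Beta(6, 17/2)
obs 6: x=0 → posterior Beta(6, 19/2)
obs 7: x=1 → posterior Beta(7, 19/2)
obs 8: x=0 → posterior Beta(7, 21/2)
obs 9: x=0 → posterior Beta(7, 23/2)
obs 10: x=0 → posterior Beta(7, 25/2)
obs 11: x=0 → posterior Beta(7, 27/2)

alpha=7, beta=27/2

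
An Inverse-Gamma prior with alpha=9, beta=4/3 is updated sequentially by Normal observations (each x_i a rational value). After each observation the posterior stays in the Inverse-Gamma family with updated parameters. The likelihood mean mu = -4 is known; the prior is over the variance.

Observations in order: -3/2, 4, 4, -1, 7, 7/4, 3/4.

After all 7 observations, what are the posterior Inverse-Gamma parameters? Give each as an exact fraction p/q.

alpha=25/2, beta=7741/48

obs 1: x=-3/2 → posterior Inverse-Gamma(19/2, 107/24)
obs 2: x=4 → posterior Inverse-Gamma(10, 875/24)
obs 3: x=4 → posterior Inverse-Gamma(21/2, 1643/24)
obs 4: x=-1 → posterior Inverse-Gamma(11, 1751/24)
obs 5: x=7 → posterior Inverse-Gamma(23/2, 3203/24)
obs 6: x=7/4 → posterior Inverse-Gamma(12, 14399/96)
obs 7: x=3/4 → posterior Inverse-Gamma(25/2, 7741/48)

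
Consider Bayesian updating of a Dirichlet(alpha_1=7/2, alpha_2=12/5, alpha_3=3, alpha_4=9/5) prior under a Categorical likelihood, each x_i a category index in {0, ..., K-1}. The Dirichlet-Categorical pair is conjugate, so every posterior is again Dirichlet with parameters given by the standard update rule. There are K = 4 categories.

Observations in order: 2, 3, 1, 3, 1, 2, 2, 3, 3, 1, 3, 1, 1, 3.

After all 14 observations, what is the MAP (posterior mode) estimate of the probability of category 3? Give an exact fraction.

obs 1: x=2 → posterior Dirichlet(7/2, 12/5, 4, 9/5)
obs 2: x=3 → posterior Dirichlet(7/2, 12/5, 4, 14/5)
obs 3: x=1 → posterior Dirichlet(7/2, 17/5, 4, 14/5)
obs 4: x=3 → posterior Dirichlet(7/2, 17/5, 4, 19/5)
obs 5: x=1 → posterior Dirichlet(7/2, 22/5, 4, 19/5)
obs 6: x=2 → posterior Dirichlet(7/2, 22/5, 5, 19/5)
obs 7: x=2 → posterior Dirichlet(7/2, 22/5, 6, 19/5)
obs 8: x=3 → posterior Dirichlet(7/2, 22/5, 6, 24/5)
obs 9: x=3 → posterior Dirichlet(7/2, 22/5, 6, 29/5)
obs 10: x=1 → posterior Dirichlet(7/2, 27/5, 6, 29/5)
obs 11: x=3 → posterior Dirichlet(7/2, 27/5, 6, 34/5)
obs 12: x=1 → posterior Dirichlet(7/2, 32/5, 6, 34/5)
obs 13: x=1 → posterior Dirichlet(7/2, 37/5, 6, 34/5)
obs 14: x=3 → posterior Dirichlet(7/2, 37/5, 6, 39/5)

68/207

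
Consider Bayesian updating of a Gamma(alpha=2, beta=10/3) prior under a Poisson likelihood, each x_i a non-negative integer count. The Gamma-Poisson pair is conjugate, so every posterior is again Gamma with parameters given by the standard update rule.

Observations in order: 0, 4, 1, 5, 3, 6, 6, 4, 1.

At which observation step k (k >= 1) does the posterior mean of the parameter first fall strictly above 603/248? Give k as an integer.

obs 1: x=0 → posterior Gamma(2, 13/3)
obs 2: x=4 → posterior Gamma(6, 16/3)
obs 3: x=1 → posterior Gamma(7, 19/3)
obs 4: x=5 → posterior Gamma(12, 22/3)
obs 5: x=3 → posterior Gamma(15, 25/3)
obs 6: x=6 → posterior Gamma(21, 28/3)
obs 7: x=6 → posterior Gamma(27, 31/3)
obs 8: x=4 → posterior Gamma(31, 34/3)
obs 9: x=1 → posterior Gamma(32, 37/3)

k = 7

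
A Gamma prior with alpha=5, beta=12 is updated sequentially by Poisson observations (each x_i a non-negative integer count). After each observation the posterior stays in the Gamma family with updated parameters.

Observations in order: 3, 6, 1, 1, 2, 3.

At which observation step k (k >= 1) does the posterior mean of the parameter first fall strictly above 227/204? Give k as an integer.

obs 1: x=3 → posterior Gamma(8, 13)
obs 2: x=6 → posterior Gamma(14, 14)
obs 3: x=1 → posterior Gamma(15, 15)
obs 4: x=1 → posterior Gamma(16, 16)
obs 5: x=2 → posterior Gamma(18, 17)
obs 6: x=3 → posterior Gamma(21, 18)

k = 6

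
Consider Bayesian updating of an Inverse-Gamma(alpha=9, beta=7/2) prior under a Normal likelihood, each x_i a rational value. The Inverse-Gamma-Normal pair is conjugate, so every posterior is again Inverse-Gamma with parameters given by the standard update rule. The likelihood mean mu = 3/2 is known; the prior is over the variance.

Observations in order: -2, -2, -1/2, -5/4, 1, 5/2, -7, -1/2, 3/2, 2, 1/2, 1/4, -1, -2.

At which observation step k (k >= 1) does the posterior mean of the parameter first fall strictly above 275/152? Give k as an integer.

obs 1: x=-2 → posterior Inverse-Gamma(19/2, 77/8)
obs 2: x=-2 → posterior Inverse-Gamma(10, 63/4)
obs 3: x=-1/2 → posterior Inverse-Gamma(21/2, 71/4)
obs 4: x=-5/4 → posterior Inverse-Gamma(11, 689/32)
obs 5: x=1 → posterior Inverse-Gamma(23/2, 693/32)
obs 6: x=5/2 → posterior Inverse-Gamma(12, 709/32)
obs 7: x=-7 → posterior Inverse-Gamma(25/2, 1865/32)
obs 8: x=-1/2 → posterior Inverse-Gamma(13, 1929/32)
obs 9: x=3/2 → posterior Inverse-Gamma(27/2, 1929/32)
obs 10: x=2 → posterior Inverse-Gamma(14, 1933/32)
obs 11: x=1/2 → posterior Inverse-Gamma(29/2, 1949/32)
obs 12: x=1/4 → posterior Inverse-Gamma(15, 987/16)
obs 13: x=-1 → posterior Inverse-Gamma(31/2, 1037/16)
obs 14: x=-2 → posterior Inverse-Gamma(16, 1135/16)

k = 3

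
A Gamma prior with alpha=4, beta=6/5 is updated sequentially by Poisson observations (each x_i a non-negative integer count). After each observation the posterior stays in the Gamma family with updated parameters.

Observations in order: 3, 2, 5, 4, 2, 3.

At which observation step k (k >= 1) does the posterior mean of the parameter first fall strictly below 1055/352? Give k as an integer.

k = 2

obs 1: x=3 → posterior Gamma(7, 11/5)
obs 2: x=2 → posterior Gamma(9, 16/5)
obs 3: x=5 → posterior Gamma(14, 21/5)
obs 4: x=4 → posterior Gamma(18, 26/5)
obs 5: x=2 → posterior Gamma(20, 31/5)
obs 6: x=3 → posterior Gamma(23, 36/5)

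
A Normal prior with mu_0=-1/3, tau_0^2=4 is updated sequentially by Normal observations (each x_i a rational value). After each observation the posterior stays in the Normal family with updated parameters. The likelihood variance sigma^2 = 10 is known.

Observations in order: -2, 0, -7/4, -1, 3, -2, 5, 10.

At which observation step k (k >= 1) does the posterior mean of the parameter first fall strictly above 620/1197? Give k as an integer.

obs 1: x=-2 → posterior Normal(-17/21, 20/7)
obs 2: x=0 → posterior Normal(-17/27, 20/9)
obs 3: x=-7/4 → posterior Normal(-5/6, 20/11)
obs 4: x=-1 → posterior Normal(-67/78, 20/13)
obs 5: x=3 → posterior Normal(-31/90, 4/3)
obs 6: x=-2 → posterior Normal(-55/102, 20/17)
obs 7: x=5 → posterior Normal(5/114, 20/19)
obs 8: x=10 → posterior Normal(125/126, 20/21)

k = 8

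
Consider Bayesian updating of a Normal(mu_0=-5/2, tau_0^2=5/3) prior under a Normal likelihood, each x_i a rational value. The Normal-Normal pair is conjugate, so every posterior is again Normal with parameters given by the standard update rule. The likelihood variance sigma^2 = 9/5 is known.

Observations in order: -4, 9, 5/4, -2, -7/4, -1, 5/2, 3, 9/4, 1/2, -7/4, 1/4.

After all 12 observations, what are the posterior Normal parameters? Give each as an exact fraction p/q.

obs 1: x=-4 → posterior Normal(-335/104, 45/52)
obs 2: x=9 → posterior Normal(115/154, 45/77)
obs 3: x=5/4 → posterior Normal(355/408, 15/34)
obs 4: x=-2 → posterior Normal(155/508, 45/127)
obs 5: x=-7/4 → posterior Normal(-5/152, 45/152)
obs 6: x=-1 → posterior Normal(-10/59, 15/59)
obs 7: x=5/2 → posterior Normal(65/404, 45/202)
obs 8: x=3 → posterior Normal(215/454, 45/227)
obs 9: x=9/4 → posterior Normal(655/1008, 5/28)
obs 10: x=1/2 → posterior Normal(705/1108, 45/277)
obs 11: x=-7/4 → posterior Normal(265/604, 45/302)
obs 12: x=1/4 → posterior Normal(185/436, 15/109)

mu_0=185/436, tau_0^2=15/109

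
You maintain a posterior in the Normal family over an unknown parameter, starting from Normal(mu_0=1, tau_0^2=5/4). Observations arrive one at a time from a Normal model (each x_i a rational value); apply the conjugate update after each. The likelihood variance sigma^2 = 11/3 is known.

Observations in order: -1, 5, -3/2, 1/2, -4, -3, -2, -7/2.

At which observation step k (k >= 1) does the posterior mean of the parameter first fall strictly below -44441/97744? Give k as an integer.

k = 8

obs 1: x=-1 → posterior Normal(29/59, 55/59)
obs 2: x=5 → posterior Normal(52/37, 55/74)
obs 3: x=-3/2 → posterior Normal(163/178, 55/89)
obs 4: x=1/2 → posterior Normal(89/104, 55/104)
obs 5: x=-4 → posterior Normal(29/119, 55/119)
obs 6: x=-3 → posterior Normal(-8/67, 55/134)
obs 7: x=-2 → posterior Normal(-46/149, 55/149)
obs 8: x=-7/2 → posterior Normal(-197/328, 55/164)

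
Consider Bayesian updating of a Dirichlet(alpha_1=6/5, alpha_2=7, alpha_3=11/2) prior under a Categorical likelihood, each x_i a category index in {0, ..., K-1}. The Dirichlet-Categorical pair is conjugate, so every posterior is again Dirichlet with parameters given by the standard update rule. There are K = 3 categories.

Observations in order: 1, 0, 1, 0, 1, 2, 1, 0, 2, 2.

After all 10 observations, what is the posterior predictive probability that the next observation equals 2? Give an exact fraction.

obs 1: x=1 → posterior Dirichlet(6/5, 8, 11/2)
obs 2: x=0 → posterior Dirichlet(11/5, 8, 11/2)
obs 3: x=1 → posterior Dirichlet(11/5, 9, 11/2)
obs 4: x=0 → posterior Dirichlet(16/5, 9, 11/2)
obs 5: x=1 → posterior Dirichlet(16/5, 10, 11/2)
obs 6: x=2 → posterior Dirichlet(16/5, 10, 13/2)
obs 7: x=1 → posterior Dirichlet(16/5, 11, 13/2)
obs 8: x=0 → posterior Dirichlet(21/5, 11, 13/2)
obs 9: x=2 → posterior Dirichlet(21/5, 11, 15/2)
obs 10: x=2 → posterior Dirichlet(21/5, 11, 17/2)

85/237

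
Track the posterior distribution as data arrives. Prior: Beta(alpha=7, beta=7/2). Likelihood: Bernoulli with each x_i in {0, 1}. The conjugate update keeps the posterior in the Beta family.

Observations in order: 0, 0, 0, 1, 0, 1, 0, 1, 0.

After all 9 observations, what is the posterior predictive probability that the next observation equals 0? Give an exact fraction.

obs 1: x=0 → posterior Beta(7, 9/2)
obs 2: x=0 → posterior Beta(7, 11/2)
obs 3: x=0 → posterior Beta(7, 13/2)
obs 4: x=1 → posterior Beta(8, 13/2)
obs 5: x=0 → posterior Beta(8, 15/2)
obs 6: x=1 → posterior Beta(9, 15/2)
obs 7: x=0 → posterior Beta(9, 17/2)
obs 8: x=1 → posterior Beta(10, 17/2)
obs 9: x=0 → posterior Beta(10, 19/2)

19/39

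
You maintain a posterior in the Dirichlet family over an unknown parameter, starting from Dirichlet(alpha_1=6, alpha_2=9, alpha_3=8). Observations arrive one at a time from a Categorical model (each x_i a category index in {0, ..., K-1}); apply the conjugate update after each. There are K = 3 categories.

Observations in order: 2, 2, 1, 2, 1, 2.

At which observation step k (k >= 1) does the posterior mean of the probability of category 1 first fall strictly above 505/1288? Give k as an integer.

obs 1: x=2 → posterior Dirichlet(6, 9, 9)
obs 2: x=2 → posterior Dirichlet(6, 9, 10)
obs 3: x=1 → posterior Dirichlet(6, 10, 10)
obs 4: x=2 → posterior Dirichlet(6, 10, 11)
obs 5: x=1 → posterior Dirichlet(6, 11, 11)
obs 6: x=2 → posterior Dirichlet(6, 11, 12)

k = 5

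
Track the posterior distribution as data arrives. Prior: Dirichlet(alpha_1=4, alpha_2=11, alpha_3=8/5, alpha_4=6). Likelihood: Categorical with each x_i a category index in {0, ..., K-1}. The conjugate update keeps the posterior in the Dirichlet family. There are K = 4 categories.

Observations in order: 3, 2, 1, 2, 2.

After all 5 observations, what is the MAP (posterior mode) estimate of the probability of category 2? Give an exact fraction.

obs 1: x=3 → posterior Dirichlet(4, 11, 8/5, 7)
obs 2: x=2 → posterior Dirichlet(4, 11, 13/5, 7)
obs 3: x=1 → posterior Dirichlet(4, 12, 13/5, 7)
obs 4: x=2 → posterior Dirichlet(4, 12, 18/5, 7)
obs 5: x=2 → posterior Dirichlet(4, 12, 23/5, 7)

9/59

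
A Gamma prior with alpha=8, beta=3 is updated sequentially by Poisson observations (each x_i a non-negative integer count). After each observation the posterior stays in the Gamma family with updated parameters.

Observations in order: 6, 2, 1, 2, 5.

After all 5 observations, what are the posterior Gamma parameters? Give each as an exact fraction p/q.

obs 1: x=6 → posterior Gamma(14, 4)
obs 2: x=2 → posterior Gamma(16, 5)
obs 3: x=1 → posterior Gamma(17, 6)
obs 4: x=2 → posterior Gamma(19, 7)
obs 5: x=5 → posterior Gamma(24, 8)

alpha=24, beta=8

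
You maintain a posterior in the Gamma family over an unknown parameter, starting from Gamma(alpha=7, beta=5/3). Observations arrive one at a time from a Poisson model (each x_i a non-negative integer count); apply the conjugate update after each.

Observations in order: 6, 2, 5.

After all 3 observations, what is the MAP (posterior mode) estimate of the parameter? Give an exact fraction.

57/14

obs 1: x=6 → posterior Gamma(13, 8/3)
obs 2: x=2 → posterior Gamma(15, 11/3)
obs 3: x=5 → posterior Gamma(20, 14/3)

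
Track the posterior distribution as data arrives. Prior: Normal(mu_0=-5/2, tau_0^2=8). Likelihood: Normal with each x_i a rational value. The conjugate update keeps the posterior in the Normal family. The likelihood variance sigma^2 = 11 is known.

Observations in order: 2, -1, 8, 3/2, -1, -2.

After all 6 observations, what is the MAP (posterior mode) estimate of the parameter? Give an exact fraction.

obs 1: x=2 → posterior Normal(-23/38, 88/19)
obs 2: x=-1 → posterior Normal(-13/18, 88/27)
obs 3: x=8 → posterior Normal(89/70, 88/35)
obs 4: x=3/2 → posterior Normal(113/86, 88/43)
obs 5: x=-1 → posterior Normal(97/102, 88/51)
obs 6: x=-2 → posterior Normal(65/118, 88/59)

65/118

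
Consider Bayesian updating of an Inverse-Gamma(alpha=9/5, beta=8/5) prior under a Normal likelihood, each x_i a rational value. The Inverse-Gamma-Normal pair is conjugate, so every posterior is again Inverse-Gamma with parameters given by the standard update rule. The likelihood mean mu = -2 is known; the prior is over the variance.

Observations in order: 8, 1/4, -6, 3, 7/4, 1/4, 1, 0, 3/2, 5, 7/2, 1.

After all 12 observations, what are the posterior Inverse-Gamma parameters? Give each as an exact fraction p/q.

obs 1: x=8 → posterior Inverse-Gamma(23/10, 258/5)
obs 2: x=1/4 → posterior Inverse-Gamma(14/5, 8661/160)
obs 3: x=-6 → posterior Inverse-Gamma(33/10, 9941/160)
obs 4: x=3 → posterior Inverse-Gamma(19/5, 11941/160)
obs 5: x=7/4 → posterior Inverse-Gamma(43/10, 6533/80)
obs 6: x=1/4 → posterior Inverse-Gamma(24/5, 13471/160)
obs 7: x=1 → posterior Inverse-Gamma(53/10, 14191/160)
obs 8: x=0 → posterior Inverse-Gamma(29/5, 14511/160)
obs 9: x=3/2 → posterior Inverse-Gamma(63/10, 15491/160)
obs 10: x=5 → posterior Inverse-Gamma(34/5, 19411/160)
obs 11: x=7/2 → posterior Inverse-Gamma(73/10, 21831/160)
obs 12: x=1 → posterior Inverse-Gamma(39/5, 22551/160)

alpha=39/5, beta=22551/160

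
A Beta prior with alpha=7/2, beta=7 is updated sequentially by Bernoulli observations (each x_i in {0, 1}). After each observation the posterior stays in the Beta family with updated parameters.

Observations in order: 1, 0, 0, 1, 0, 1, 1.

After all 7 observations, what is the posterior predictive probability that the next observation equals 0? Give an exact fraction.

obs 1: x=1 → posterior Beta(9/2, 7)
obs 2: x=0 → posterior Beta(9/2, 8)
obs 3: x=0 → posterior Beta(9/2, 9)
obs 4: x=1 → posterior Beta(11/2, 9)
obs 5: x=0 → posterior Beta(11/2, 10)
obs 6: x=1 → posterior Beta(13/2, 10)
obs 7: x=1 → posterior Beta(15/2, 10)

4/7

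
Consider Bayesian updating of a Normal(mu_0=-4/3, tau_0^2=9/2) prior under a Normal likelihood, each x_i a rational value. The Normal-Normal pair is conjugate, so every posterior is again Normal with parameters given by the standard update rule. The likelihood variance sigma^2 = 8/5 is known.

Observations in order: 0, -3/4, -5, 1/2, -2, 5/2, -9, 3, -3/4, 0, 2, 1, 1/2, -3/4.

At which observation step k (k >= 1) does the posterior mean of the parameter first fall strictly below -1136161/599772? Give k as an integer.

obs 1: x=0 → posterior Normal(-64/183, 72/61)
obs 2: x=-3/4 → posterior Normal(-661/1272, 36/53)
obs 3: x=-5 → posterior Normal(-3361/1812, 72/151)
obs 4: x=1/2 → posterior Normal(-3091/2352, 18/49)
obs 5: x=-2 → posterior Normal(-4171/2892, 72/241)
obs 6: x=5/2 → posterior Normal(-217/264, 36/143)
obs 7: x=-9 → posterior Normal(-7681/3972, 72/331)
obs 8: x=3 → posterior Normal(-6061/4512, 9/47)
obs 9: x=-3/4 → posterior Normal(-3233/2526, 72/421)
obs 10: x=0 → posterior Normal(-3233/2796, 36/233)
obs 11: x=2 → posterior Normal(-2693/3066, 72/511)
obs 12: x=1 → posterior Normal(-2423/3336, 18/139)
obs 13: x=1/2 → posterior Normal(-1144/1803, 72/601)
obs 14: x=-3/4 → posterior Normal(-293/456, 36/323)

k = 7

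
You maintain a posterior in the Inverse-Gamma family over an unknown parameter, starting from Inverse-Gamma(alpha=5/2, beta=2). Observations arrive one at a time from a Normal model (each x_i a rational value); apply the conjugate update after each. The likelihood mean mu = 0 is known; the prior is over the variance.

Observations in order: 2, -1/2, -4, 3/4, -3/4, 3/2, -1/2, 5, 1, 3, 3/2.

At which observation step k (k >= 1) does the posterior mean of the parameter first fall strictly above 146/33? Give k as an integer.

obs 1: x=2 → posterior Inverse-Gamma(3, 4)
obs 2: x=-1/2 → posterior Inverse-Gamma(7/2, 33/8)
obs 3: x=-4 → posterior Inverse-Gamma(4, 97/8)
obs 4: x=3/4 → posterior Inverse-Gamma(9/2, 397/32)
obs 5: x=-3/4 → posterior Inverse-Gamma(5, 203/16)
obs 6: x=3/2 → posterior Inverse-Gamma(11/2, 221/16)
obs 7: x=-1/2 → posterior Inverse-Gamma(6, 223/16)
obs 8: x=5 → posterior Inverse-Gamma(13/2, 423/16)
obs 9: x=1 → posterior Inverse-Gamma(7, 431/16)
obs 10: x=3 → posterior Inverse-Gamma(15/2, 503/16)
obs 11: x=3/2 → posterior Inverse-Gamma(8, 521/16)

k = 8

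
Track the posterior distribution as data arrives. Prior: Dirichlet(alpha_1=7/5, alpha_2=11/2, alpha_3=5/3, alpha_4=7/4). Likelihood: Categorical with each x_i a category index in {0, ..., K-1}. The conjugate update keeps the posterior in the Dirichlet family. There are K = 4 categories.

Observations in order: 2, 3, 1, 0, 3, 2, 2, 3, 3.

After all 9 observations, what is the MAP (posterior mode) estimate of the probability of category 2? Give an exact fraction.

obs 1: x=2 → posterior Dirichlet(7/5, 11/2, 8/3, 7/4)
obs 2: x=3 → posterior Dirichlet(7/5, 11/2, 8/3, 11/4)
obs 3: x=1 → posterior Dirichlet(7/5, 13/2, 8/3, 11/4)
obs 4: x=0 → posterior Dirichlet(12/5, 13/2, 8/3, 11/4)
obs 5: x=3 → posterior Dirichlet(12/5, 13/2, 8/3, 15/4)
obs 6: x=2 → posterior Dirichlet(12/5, 13/2, 11/3, 15/4)
obs 7: x=2 → posterior Dirichlet(12/5, 13/2, 14/3, 15/4)
obs 8: x=3 → posterior Dirichlet(12/5, 13/2, 14/3, 19/4)
obs 9: x=3 → posterior Dirichlet(12/5, 13/2, 14/3, 23/4)

220/919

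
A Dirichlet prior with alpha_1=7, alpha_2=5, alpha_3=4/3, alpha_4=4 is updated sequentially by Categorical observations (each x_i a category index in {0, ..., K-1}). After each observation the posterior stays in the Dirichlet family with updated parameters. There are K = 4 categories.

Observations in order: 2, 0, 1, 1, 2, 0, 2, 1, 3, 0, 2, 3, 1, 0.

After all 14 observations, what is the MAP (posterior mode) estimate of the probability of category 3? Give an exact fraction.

obs 1: x=2 → posterior Dirichlet(7, 5, 7/3, 4)
obs 2: x=0 → posterior Dirichlet(8, 5, 7/3, 4)
obs 3: x=1 → posterior Dirichlet(8, 6, 7/3, 4)
obs 4: x=1 → posterior Dirichlet(8, 7, 7/3, 4)
obs 5: x=2 → posterior Dirichlet(8, 7, 10/3, 4)
obs 6: x=0 → posterior Dirichlet(9, 7, 10/3, 4)
obs 7: x=2 → posterior Dirichlet(9, 7, 13/3, 4)
obs 8: x=1 → posterior Dirichlet(9, 8, 13/3, 4)
obs 9: x=3 → posterior Dirichlet(9, 8, 13/3, 5)
obs 10: x=0 → posterior Dirichlet(10, 8, 13/3, 5)
obs 11: x=2 → posterior Dirichlet(10, 8, 16/3, 5)
obs 12: x=3 → posterior Dirichlet(10, 8, 16/3, 6)
obs 13: x=1 → posterior Dirichlet(10, 9, 16/3, 6)
obs 14: x=0 → posterior Dirichlet(11, 9, 16/3, 6)

15/82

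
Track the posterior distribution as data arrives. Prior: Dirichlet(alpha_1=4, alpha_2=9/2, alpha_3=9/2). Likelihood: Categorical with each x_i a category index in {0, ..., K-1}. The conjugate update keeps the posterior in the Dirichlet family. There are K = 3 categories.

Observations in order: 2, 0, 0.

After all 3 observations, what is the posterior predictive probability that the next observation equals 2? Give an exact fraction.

obs 1: x=2 → posterior Dirichlet(4, 9/2, 11/2)
obs 2: x=0 → posterior Dirichlet(5, 9/2, 11/2)
obs 3: x=0 → posterior Dirichlet(6, 9/2, 11/2)

11/32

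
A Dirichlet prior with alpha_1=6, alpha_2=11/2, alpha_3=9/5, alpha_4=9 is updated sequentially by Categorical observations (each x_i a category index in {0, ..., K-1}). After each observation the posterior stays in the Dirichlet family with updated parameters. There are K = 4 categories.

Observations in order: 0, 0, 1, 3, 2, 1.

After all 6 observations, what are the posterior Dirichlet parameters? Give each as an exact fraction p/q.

obs 1: x=0 → posterior Dirichlet(7, 11/2, 9/5, 9)
obs 2: x=0 → posterior Dirichlet(8, 11/2, 9/5, 9)
obs 3: x=1 → posterior Dirichlet(8, 13/2, 9/5, 9)
obs 4: x=3 → posterior Dirichlet(8, 13/2, 9/5, 10)
obs 5: x=2 → posterior Dirichlet(8, 13/2, 14/5, 10)
obs 6: x=1 → posterior Dirichlet(8, 15/2, 14/5, 10)

alpha_1=8, alpha_2=15/2, alpha_3=14/5, alpha_4=10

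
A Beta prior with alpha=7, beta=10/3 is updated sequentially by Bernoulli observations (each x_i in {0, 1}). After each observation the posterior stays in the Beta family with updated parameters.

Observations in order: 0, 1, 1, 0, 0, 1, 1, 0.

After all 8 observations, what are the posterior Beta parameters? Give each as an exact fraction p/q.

obs 1: x=0 → posterior Beta(7, 13/3)
obs 2: x=1 → posterior Beta(8, 13/3)
obs 3: x=1 → posterior Beta(9, 13/3)
obs 4: x=0 → posterior Beta(9, 16/3)
obs 5: x=0 → posterior Beta(9, 19/3)
obs 6: x=1 → posterior Beta(10, 19/3)
obs 7: x=1 → posterior Beta(11, 19/3)
obs 8: x=0 → posterior Beta(11, 22/3)

alpha=11, beta=22/3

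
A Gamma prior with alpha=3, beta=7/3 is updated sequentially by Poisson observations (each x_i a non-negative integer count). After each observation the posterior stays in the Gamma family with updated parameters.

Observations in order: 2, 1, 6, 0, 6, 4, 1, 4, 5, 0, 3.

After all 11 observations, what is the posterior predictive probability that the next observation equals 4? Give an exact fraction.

obs 1: x=2 → posterior Gamma(5, 10/3)
obs 2: x=1 → posterior Gamma(6, 13/3)
obs 3: x=6 → posterior Gamma(12, 16/3)
obs 4: x=0 → posterior Gamma(12, 19/3)
obs 5: x=6 → posterior Gamma(18, 22/3)
obs 6: x=4 → posterior Gamma(22, 25/3)
obs 7: x=1 → posterior Gamma(23, 28/3)
obs 8: x=4 → posterior Gamma(27, 31/3)
obs 9: x=5 → posterior Gamma(32, 34/3)
obs 10: x=0 → posterior Gamma(32, 37/3)
obs 11: x=3 → posterior Gamma(35, 40/3)

705877500914371294434164736000000000000000000000000000000000000/5073057299044392323479424888670628140774517890632444518729743907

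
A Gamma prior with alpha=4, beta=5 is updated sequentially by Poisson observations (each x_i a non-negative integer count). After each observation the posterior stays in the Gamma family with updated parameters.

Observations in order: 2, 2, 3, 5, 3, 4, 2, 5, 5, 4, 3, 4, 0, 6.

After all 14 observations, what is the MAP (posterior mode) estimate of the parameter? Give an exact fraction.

51/19

obs 1: x=2 → posterior Gamma(6, 6)
obs 2: x=2 → posterior Gamma(8, 7)
obs 3: x=3 → posterior Gamma(11, 8)
obs 4: x=5 → posterior Gamma(16, 9)
obs 5: x=3 → posterior Gamma(19, 10)
obs 6: x=4 → posterior Gamma(23, 11)
obs 7: x=2 → posterior Gamma(25, 12)
obs 8: x=5 → posterior Gamma(30, 13)
obs 9: x=5 → posterior Gamma(35, 14)
obs 10: x=4 → posterior Gamma(39, 15)
obs 11: x=3 → posterior Gamma(42, 16)
obs 12: x=4 → posterior Gamma(46, 17)
obs 13: x=0 → posterior Gamma(46, 18)
obs 14: x=6 → posterior Gamma(52, 19)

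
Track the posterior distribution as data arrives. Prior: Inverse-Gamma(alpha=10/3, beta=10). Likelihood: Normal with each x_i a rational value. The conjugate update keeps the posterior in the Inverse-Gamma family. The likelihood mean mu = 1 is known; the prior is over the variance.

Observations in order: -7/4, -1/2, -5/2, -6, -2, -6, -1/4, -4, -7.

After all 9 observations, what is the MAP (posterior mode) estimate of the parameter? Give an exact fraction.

obs 1: x=-7/4 → posterior Inverse-Gamma(23/6, 441/32)
obs 2: x=-1/2 → posterior Inverse-Gamma(13/3, 477/32)
obs 3: x=-5/2 → posterior Inverse-Gamma(29/6, 673/32)
obs 4: x=-6 → posterior Inverse-Gamma(16/3, 1457/32)
obs 5: x=-2 → posterior Inverse-Gamma(35/6, 1601/32)
obs 6: x=-6 → posterior Inverse-Gamma(19/3, 2385/32)
obs 7: x=-1/4 → posterior Inverse-Gamma(41/6, 1205/16)
obs 8: x=-4 → posterior Inverse-Gamma(22/3, 1405/16)
obs 9: x=-7 → posterior Inverse-Gamma(47/6, 1917/16)

5751/424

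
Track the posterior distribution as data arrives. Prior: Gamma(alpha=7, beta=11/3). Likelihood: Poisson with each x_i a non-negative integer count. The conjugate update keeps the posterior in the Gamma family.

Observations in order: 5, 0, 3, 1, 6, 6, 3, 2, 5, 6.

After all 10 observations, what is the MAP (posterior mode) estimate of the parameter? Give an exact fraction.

129/41

obs 1: x=5 → posterior Gamma(12, 14/3)
obs 2: x=0 → posterior Gamma(12, 17/3)
obs 3: x=3 → posterior Gamma(15, 20/3)
obs 4: x=1 → posterior Gamma(16, 23/3)
obs 5: x=6 → posterior Gamma(22, 26/3)
obs 6: x=6 → posterior Gamma(28, 29/3)
obs 7: x=3 → posterior Gamma(31, 32/3)
obs 8: x=2 → posterior Gamma(33, 35/3)
obs 9: x=5 → posterior Gamma(38, 38/3)
obs 10: x=6 → posterior Gamma(44, 41/3)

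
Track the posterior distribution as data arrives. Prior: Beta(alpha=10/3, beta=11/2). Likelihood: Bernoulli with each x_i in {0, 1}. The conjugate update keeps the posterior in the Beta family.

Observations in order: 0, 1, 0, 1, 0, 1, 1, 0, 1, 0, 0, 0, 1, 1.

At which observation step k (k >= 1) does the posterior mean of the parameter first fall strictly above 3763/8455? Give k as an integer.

obs 1: x=0 → posterior Beta(10/3, 13/2)
obs 2: x=1 → posterior Beta(13/3, 13/2)
obs 3: x=0 → posterior Beta(13/3, 15/2)
obs 4: x=1 → posterior Beta(16/3, 15/2)
obs 5: x=0 → posterior Beta(16/3, 17/2)
obs 6: x=1 → posterior Beta(19/3, 17/2)
obs 7: x=1 → posterior Beta(22/3, 17/2)
obs 8: x=0 → posterior Beta(22/3, 19/2)
obs 9: x=1 → posterior Beta(25/3, 19/2)
obs 10: x=0 → posterior Beta(25/3, 21/2)
obs 11: x=0 → posterior Beta(25/3, 23/2)
obs 12: x=0 → posterior Beta(25/3, 25/2)
obs 13: x=1 → posterior Beta(28/3, 25/2)
obs 14: x=1 → posterior Beta(31/3, 25/2)

k = 7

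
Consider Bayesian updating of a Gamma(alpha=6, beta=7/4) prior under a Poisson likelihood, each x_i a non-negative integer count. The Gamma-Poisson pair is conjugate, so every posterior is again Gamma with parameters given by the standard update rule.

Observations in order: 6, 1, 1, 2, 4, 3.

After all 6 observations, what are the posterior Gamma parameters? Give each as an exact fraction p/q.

alpha=23, beta=31/4

obs 1: x=6 → posterior Gamma(12, 11/4)
obs 2: x=1 → posterior Gamma(13, 15/4)
obs 3: x=1 → posterior Gamma(14, 19/4)
obs 4: x=2 → posterior Gamma(16, 23/4)
obs 5: x=4 → posterior Gamma(20, 27/4)
obs 6: x=3 → posterior Gamma(23, 31/4)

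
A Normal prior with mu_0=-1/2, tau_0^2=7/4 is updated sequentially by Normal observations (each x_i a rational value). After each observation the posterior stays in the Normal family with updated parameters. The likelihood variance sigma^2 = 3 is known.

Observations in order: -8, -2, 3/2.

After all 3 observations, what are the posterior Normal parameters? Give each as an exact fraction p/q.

mu_0=-131/66, tau_0^2=7/11

obs 1: x=-8 → posterior Normal(-62/19, 21/19)
obs 2: x=-2 → posterior Normal(-38/13, 21/26)
obs 3: x=3/2 → posterior Normal(-131/66, 7/11)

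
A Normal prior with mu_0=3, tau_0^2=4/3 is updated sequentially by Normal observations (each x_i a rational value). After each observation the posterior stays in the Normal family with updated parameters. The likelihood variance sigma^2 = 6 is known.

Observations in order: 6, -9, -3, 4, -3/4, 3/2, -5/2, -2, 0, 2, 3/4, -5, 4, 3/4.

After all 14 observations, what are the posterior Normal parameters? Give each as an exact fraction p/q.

obs 1: x=6 → posterior Normal(39/11, 12/11)
obs 2: x=-9 → posterior Normal(21/13, 12/13)
obs 3: x=-3 → posterior Normal(1, 4/5)
obs 4: x=4 → posterior Normal(23/17, 12/17)
obs 5: x=-3/4 → posterior Normal(43/38, 12/19)
obs 6: x=3/2 → posterior Normal(7/6, 4/7)
obs 7: x=-5/2 → posterior Normal(39/46, 12/23)
obs 8: x=-2 → posterior Normal(31/50, 12/25)
obs 9: x=0 → posterior Normal(31/54, 4/9)
obs 10: x=2 → posterior Normal(39/58, 12/29)
obs 11: x=3/4 → posterior Normal(21/31, 12/31)
obs 12: x=-5 → posterior Normal(1/3, 4/11)
obs 13: x=4 → posterior Normal(19/35, 12/35)
obs 14: x=3/4 → posterior Normal(41/74, 12/37)

mu_0=41/74, tau_0^2=12/37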